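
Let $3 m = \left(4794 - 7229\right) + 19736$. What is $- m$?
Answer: $-5767$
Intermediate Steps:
$m = 5767$ ($m = \frac{\left(4794 - 7229\right) + 19736}{3} = \frac{-2435 + 19736}{3} = \frac{1}{3} \cdot 17301 = 5767$)
$- m = \left(-1\right) 5767 = -5767$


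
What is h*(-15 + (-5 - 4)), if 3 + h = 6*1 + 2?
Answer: -120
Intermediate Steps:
h = 5 (h = -3 + (6*1 + 2) = -3 + (6 + 2) = -3 + 8 = 5)
h*(-15 + (-5 - 4)) = 5*(-15 + (-5 - 4)) = 5*(-15 - 9) = 5*(-24) = -120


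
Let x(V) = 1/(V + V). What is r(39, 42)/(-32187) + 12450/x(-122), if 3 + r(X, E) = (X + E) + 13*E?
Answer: -32592556408/10729 ≈ -3.0378e+6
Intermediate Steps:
x(V) = 1/(2*V)
r(X, E) = -3 + X + 14*E (r(X, E) = -3 + ((X + E) + 13*E) = -3 + ((E + X) + 13*E) = -3 + (X + 14*E) = -3 + X + 14*E)
r(39, 42)/(-32187) + 12450/x(-122) = (-3 + 39 + 14*42)/(-32187) + 12450/(((½)/(-122))) = (-3 + 39 + 588)*(-1/32187) + 12450/(((½)*(-1/122))) = 624*(-1/32187) + 12450/(-1/244) = -208/10729 + 12450*(-244) = -208/10729 - 3037800 = -32592556408/10729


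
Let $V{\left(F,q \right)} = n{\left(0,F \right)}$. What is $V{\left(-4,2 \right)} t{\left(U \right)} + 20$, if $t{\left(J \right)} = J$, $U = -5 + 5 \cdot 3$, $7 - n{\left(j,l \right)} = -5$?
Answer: $140$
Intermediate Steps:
$n{\left(j,l \right)} = 12$ ($n{\left(j,l \right)} = 7 - -5 = 7 + 5 = 12$)
$U = 10$ ($U = -5 + 15 = 10$)
$V{\left(F,q \right)} = 12$
$V{\left(-4,2 \right)} t{\left(U \right)} + 20 = 12 \cdot 10 + 20 = 120 + 20 = 140$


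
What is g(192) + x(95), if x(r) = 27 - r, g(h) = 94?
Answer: 26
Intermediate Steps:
g(192) + x(95) = 94 + (27 - 1*95) = 94 + (27 - 95) = 94 - 68 = 26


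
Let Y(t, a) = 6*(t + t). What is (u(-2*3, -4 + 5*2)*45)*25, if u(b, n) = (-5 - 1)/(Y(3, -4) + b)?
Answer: -225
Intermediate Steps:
Y(t, a) = 12*t (Y(t, a) = 6*(2*t) = 12*t)
u(b, n) = -6/(36 + b) (u(b, n) = (-5 - 1)/(12*3 + b) = -6/(36 + b))
(u(-2*3, -4 + 5*2)*45)*25 = (-6/(36 - 2*3)*45)*25 = (-6/(36 - 6)*45)*25 = (-6/30*45)*25 = (-6*1/30*45)*25 = -⅕*45*25 = -9*25 = -225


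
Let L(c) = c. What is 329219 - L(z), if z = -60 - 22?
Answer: 329301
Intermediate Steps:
z = -82
329219 - L(z) = 329219 - 1*(-82) = 329219 + 82 = 329301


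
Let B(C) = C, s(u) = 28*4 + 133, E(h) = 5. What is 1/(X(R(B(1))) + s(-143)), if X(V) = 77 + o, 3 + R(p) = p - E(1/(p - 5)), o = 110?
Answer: 1/432 ≈ 0.0023148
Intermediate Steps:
s(u) = 245 (s(u) = 112 + 133 = 245)
R(p) = -8 + p (R(p) = -3 + (p - 1*5) = -3 + (p - 5) = -3 + (-5 + p) = -8 + p)
X(V) = 187 (X(V) = 77 + 110 = 187)
1/(X(R(B(1))) + s(-143)) = 1/(187 + 245) = 1/432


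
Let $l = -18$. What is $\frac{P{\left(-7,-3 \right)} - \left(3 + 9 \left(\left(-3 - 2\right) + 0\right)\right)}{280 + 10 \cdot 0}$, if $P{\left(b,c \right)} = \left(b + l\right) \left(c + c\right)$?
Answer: $\frac{24}{35} \approx 0.68571$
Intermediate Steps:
$P{\left(b,c \right)} = 2 c \left(-18 + b\right)$ ($P{\left(b,c \right)} = \left(b - 18\right) \left(c + c\right) = \left(-18 + b\right) 2 c = 2 c \left(-18 + b\right)$)
$\frac{P{\left(-7,-3 \right)} - \left(3 + 9 \left(\left(-3 - 2\right) + 0\right)\right)}{280 + 10 \cdot 0} = \frac{2 \left(-3\right) \left(-18 - 7\right) - \left(3 + 9 \left(\left(-3 - 2\right) + 0\right)\right)}{280 + 10 \cdot 0} = \frac{2 \left(-3\right) \left(-25\right) - \left(3 + 9 \left(-5 + 0\right)\right)}{280 + 0} = \frac{150 - -42}{280} = \left(150 + \left(-3 + 45\right)\right) \frac{1}{280} = \left(150 + 42\right) \frac{1}{280} = 192 \cdot \frac{1}{280} = \frac{24}{35}$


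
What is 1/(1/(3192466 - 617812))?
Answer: 2574654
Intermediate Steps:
1/(1/(3192466 - 617812)) = 1/(1/2574654) = 2574654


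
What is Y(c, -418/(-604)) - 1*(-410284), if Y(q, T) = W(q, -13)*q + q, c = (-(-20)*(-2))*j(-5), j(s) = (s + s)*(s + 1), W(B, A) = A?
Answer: 429484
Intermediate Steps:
j(s) = 2*s*(1 + s) (j(s) = (2*s)*(1 + s) = 2*s*(1 + s))
c = -1600 (c = (-(-20)*(-2))*(2*(-5)*(1 - 5)) = (-5*8)*(2*(-5)*(-4)) = -40*40 = -1600)
Y(q, T) = -12*q (Y(q, T) = -13*q + q = -12*q)
Y(c, -418/(-604)) - 1*(-410284) = -12*(-1600) - 1*(-410284) = 19200 + 410284 = 429484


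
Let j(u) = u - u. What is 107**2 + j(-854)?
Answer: 11449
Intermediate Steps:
j(u) = 0
107**2 + j(-854) = 107**2 + 0 = 11449 + 0 = 11449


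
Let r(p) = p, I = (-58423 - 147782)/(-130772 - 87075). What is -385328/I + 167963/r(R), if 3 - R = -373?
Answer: -31527763544401/77533080 ≈ -4.0664e+5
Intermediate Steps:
R = 376 (R = 3 - 1*(-373) = 3 + 373 = 376)
I = 206205/217847 (I = -206205/(-217847) = -206205*(-1/217847) = 206205/217847 ≈ 0.94656)
-385328/I + 167963/r(R) = -385328/206205/217847 + 167963/376 = -385328*217847/206205 + 167963*(1/376) = -83942548816/206205 + 167963/376 = -31527763544401/77533080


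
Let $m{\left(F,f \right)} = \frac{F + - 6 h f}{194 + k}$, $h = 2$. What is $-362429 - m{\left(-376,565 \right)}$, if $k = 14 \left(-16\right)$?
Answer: $- \frac{5440013}{15} \approx -3.6267 \cdot 10^{5}$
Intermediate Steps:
$k = -224$
$m{\left(F,f \right)} = - \frac{F}{30} + \frac{2 f}{5}$ ($m{\left(F,f \right)} = \frac{F + \left(-6\right) 2 f}{194 - 224} = \frac{F - 12 f}{-30} = \left(F - 12 f\right) \left(- \frac{1}{30}\right) = - \frac{F}{30} + \frac{2 f}{5}$)
$-362429 - m{\left(-376,565 \right)} = -362429 - \left(\left(- \frac{1}{30}\right) \left(-376\right) + \frac{2}{5} \cdot 565\right) = -362429 - \left(\frac{188}{15} + 226\right) = -362429 - \frac{3578}{15} = - \frac{5440013}{15}$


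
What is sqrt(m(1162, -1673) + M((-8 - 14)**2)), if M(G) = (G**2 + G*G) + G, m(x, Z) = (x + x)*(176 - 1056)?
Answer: 2*I*sqrt(394031) ≈ 1255.4*I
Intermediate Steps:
m(x, Z) = -1760*x (m(x, Z) = (2*x)*(-880) = -1760*x)
M(G) = G + 2*G**2 (M(G) = (G**2 + G**2) + G = 2*G**2 + G = G + 2*G**2)
sqrt(m(1162, -1673) + M((-8 - 14)**2)) = sqrt(-1760*1162 + (-8 - 14)**2*(1 + 2*(-8 - 14)**2)) = sqrt(-2045120 + (-22)**2*(1 + 2*(-22)**2)) = sqrt(-2045120 + 484*(1 + 2*484)) = sqrt(-2045120 + 484*(1 + 968)) = sqrt(-2045120 + 484*969) = sqrt(-2045120 + 468996) = sqrt(-1576124) = 2*I*sqrt(394031)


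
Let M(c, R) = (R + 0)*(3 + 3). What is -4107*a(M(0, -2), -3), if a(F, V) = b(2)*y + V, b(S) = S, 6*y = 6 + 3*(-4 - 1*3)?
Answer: 32856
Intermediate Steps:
y = -5/2 (y = (6 + 3*(-4 - 1*3))/6 = (6 + 3*(-4 - 3))/6 = (6 + 3*(-7))/6 = (6 - 21)/6 = (⅙)*(-15) = -5/2 ≈ -2.5000)
M(c, R) = 6*R (M(c, R) = R*6 = 6*R)
a(F, V) = -5 + V (a(F, V) = 2*(-5/2) + V = -5 + V)
-4107*a(M(0, -2), -3) = -4107*(-5 - 3) = -4107*(-8) = 32856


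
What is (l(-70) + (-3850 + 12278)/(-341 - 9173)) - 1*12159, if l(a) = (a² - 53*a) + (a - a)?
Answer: -16886807/4757 ≈ -3549.9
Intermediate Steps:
l(a) = a² - 53*a (l(a) = (a² - 53*a) + 0 = a² - 53*a)
(l(-70) + (-3850 + 12278)/(-341 - 9173)) - 1*12159 = (-70*(-53 - 70) + (-3850 + 12278)/(-341 - 9173)) - 1*12159 = (-70*(-123) + 8428/(-9514)) - 12159 = (8610 + 8428*(-1/9514)) - 12159 = (8610 - 4214/4757) - 12159 = 40953556/4757 - 12159 = -16886807/4757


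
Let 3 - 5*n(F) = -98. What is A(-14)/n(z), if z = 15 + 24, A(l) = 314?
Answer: 1570/101 ≈ 15.545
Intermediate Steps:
z = 39
n(F) = 101/5 (n(F) = 3/5 - 1/5*(-98) = 3/5 + 98/5 = 101/5)
A(-14)/n(z) = 314/(101/5) = 314*(5/101) = 1570/101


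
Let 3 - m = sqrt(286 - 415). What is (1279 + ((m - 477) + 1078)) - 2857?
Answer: -974 - I*sqrt(129) ≈ -974.0 - 11.358*I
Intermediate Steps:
m = 3 - I*sqrt(129) (m = 3 - sqrt(286 - 415) = 3 - sqrt(-129) = 3 - I*sqrt(129) ≈ 3.0 - 11.358*I)
(1279 + ((m - 477) + 1078)) - 2857 = (1279 + (((3 - I*sqrt(129)) - 477) + 1078)) - 2857 = (1279 + ((-474 - I*sqrt(129)) + 1078)) - 2857 = (1279 + (604 - I*sqrt(129))) - 2857 = (1883 - I*sqrt(129)) - 2857 = -974 - I*sqrt(129)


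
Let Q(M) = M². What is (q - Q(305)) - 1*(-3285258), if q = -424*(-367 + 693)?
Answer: 3054009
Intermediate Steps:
q = -138224 (q = -424*326 = -138224)
(q - Q(305)) - 1*(-3285258) = (-138224 - 1*305²) - 1*(-3285258) = (-138224 - 1*93025) + 3285258 = (-138224 - 93025) + 3285258 = -231249 + 3285258 = 3054009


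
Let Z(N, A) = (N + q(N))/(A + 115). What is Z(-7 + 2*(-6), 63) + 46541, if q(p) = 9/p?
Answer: 78700646/1691 ≈ 46541.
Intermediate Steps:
Z(N, A) = (N + 9/N)/(115 + A) (Z(N, A) = (N + 9/N)/(A + 115) = (N + 9/N)/(115 + A))
Z(-7 + 2*(-6), 63) + 46541 = (9 + (-7 + 2*(-6))**2)/((-7 + 2*(-6))*(115 + 63)) + 46541 = (9 + (-7 - 12)**2)/(-7 - 12*178) + 46541 = (1/178)*(9 + (-19)**2)/(-19) + 46541 = -1/19*1/178*(9 + 361) + 46541 = -1/19*1/178*370 + 46541 = -185/1691 + 46541 = 78700646/1691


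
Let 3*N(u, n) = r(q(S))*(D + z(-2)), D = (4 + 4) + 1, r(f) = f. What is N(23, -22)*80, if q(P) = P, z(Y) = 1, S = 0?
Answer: 0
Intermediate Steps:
D = 9 (D = 8 + 1 = 9)
N(u, n) = 0 (N(u, n) = (0*(9 + 1))/3 = (0*10)/3 = (⅓)*0 = 0)
N(23, -22)*80 = 0*80 = 0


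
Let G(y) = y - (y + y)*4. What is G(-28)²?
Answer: 38416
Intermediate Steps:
G(y) = -7*y (G(y) = y - 2*y*4 = y - 8*y = -7*y)
G(-28)² = (-7*(-28))² = 196² = 38416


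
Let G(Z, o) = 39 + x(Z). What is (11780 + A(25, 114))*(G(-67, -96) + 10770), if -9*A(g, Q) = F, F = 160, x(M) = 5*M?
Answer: 1108777640/9 ≈ 1.2320e+8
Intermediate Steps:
A(g, Q) = -160/9 (A(g, Q) = -⅑*160 = -160/9)
G(Z, o) = 39 + 5*Z
(11780 + A(25, 114))*(G(-67, -96) + 10770) = (11780 - 160/9)*((39 + 5*(-67)) + 10770) = 105860*((39 - 335) + 10770)/9 = 105860*(-296 + 10770)/9 = (105860/9)*10474 = 1108777640/9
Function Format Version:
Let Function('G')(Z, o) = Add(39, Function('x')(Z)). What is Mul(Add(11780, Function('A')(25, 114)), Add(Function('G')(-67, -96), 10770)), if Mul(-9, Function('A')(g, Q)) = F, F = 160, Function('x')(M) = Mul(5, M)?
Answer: Rational(1108777640, 9) ≈ 1.2320e+8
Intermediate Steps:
Function('A')(g, Q) = Rational(-160, 9) (Function('A')(g, Q) = Mul(Rational(-1, 9), 160) = Rational(-160, 9))
Function('G')(Z, o) = Add(39, Mul(5, Z))
Mul(Add(11780, Function('A')(25, 114)), Add(Function('G')(-67, -96), 10770)) = Mul(Add(11780, Rational(-160, 9)), Add(Add(39, Mul(5, -67)), 10770)) = Mul(Rational(105860, 9), Add(Add(39, -335), 10770)) = Mul(Rational(105860, 9), Add(-296, 10770)) = Mul(Rational(105860, 9), 10474) = Rational(1108777640, 9)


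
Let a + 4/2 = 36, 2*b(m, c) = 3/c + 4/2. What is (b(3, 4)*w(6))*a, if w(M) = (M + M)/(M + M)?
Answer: 187/4 ≈ 46.750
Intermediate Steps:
b(m, c) = 1 + 3/(2*c) (b(m, c) = (3/c + 4/2)/2 = (3/c + 4*(½))/2 = (3/c + 2)/2 = (2 + 3/c)/2 = 1 + 3/(2*c))
a = 34 (a = -2 + 36 = 34)
w(M) = 1 (w(M) = (2*M)/((2*M)) = (2*M)*(1/(2*M)) = 1)
(b(3, 4)*w(6))*a = (((3/2 + 4)/4)*1)*34 = (((¼)*(11/2))*1)*34 = ((11/8)*1)*34 = (11/8)*34 = 187/4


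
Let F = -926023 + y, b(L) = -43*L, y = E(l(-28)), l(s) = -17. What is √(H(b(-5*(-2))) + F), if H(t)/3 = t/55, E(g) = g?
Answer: 19*I*√310398/11 ≈ 962.32*I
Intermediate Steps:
y = -17
H(t) = 3*t/55 (H(t) = 3*(t/55) = 3*t/55)
F = -926040 (F = -926023 - 17 = -926040)
√(H(b(-5*(-2))) + F) = √(3*(-(-215)*(-2))/55 - 926040) = √(3*(-43*10)/55 - 926040) = √((3/55)*(-430) - 926040) = √(-258/11 - 926040) = √(-10186698/11) = 19*I*√310398/11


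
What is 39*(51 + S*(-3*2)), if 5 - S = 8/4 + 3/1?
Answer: 1989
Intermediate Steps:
S = 0 (S = 5 - (8/4 + 3/1) = 5 - (8*(¼) + 3*1) = 5 - (2 + 3) = 5 - 1*5 = 5 - 5 = 0)
39*(51 + S*(-3*2)) = 39*(51 + 0*(-3*2)) = 39*(51 + 0*(-6)) = 39*(51 + 0) = 39*51 = 1989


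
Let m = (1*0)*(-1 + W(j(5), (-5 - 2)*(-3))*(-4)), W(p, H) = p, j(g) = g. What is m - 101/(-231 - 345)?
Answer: 101/576 ≈ 0.17535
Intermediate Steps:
m = 0 (m = (1*0)*(-1 + 5*(-4)) = 0*(-1 - 20) = 0*(-21) = 0)
m - 101/(-231 - 345) = 0 - 101/(-231 - 345) = 0 - 101/(-576) = 0 - 101*(-1/576) = 0 + 101/576 = 101/576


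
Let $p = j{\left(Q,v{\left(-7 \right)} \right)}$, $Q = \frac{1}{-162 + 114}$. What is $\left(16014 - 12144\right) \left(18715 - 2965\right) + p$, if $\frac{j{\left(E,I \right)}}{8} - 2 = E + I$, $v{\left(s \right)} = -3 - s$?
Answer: $\frac{365715287}{6} \approx 6.0953 \cdot 10^{7}$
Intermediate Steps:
$Q = - \frac{1}{48}$ ($Q = \frac{1}{-48} = - \frac{1}{48} \approx -0.020833$)
$j{\left(E,I \right)} = 16 + 8 E + 8 I$ ($j{\left(E,I \right)} = 16 + 8 \left(E + I\right) = 16 + \left(8 E + 8 I\right) = 16 + 8 E + 8 I$)
$p = \frac{287}{6}$ ($p = 16 + 8 \left(- \frac{1}{48}\right) + 8 \left(-3 - -7\right) = 16 - \frac{1}{6} + 8 \left(-3 + 7\right) = 16 - \frac{1}{6} + 8 \cdot 4 = 16 - \frac{1}{6} + 32 = \frac{287}{6} \approx 47.833$)
$\left(16014 - 12144\right) \left(18715 - 2965\right) + p = \left(16014 - 12144\right) \left(18715 - 2965\right) + \frac{287}{6} = 3870 \cdot 15750 + \frac{287}{6} = 60952500 + \frac{287}{6} = \frac{365715287}{6}$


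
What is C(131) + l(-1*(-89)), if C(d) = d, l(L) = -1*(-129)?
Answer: 260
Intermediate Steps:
l(L) = 129
C(131) + l(-1*(-89)) = 131 + 129 = 260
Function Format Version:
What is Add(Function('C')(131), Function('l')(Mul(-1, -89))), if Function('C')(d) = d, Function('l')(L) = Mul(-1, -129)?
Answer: 260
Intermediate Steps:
Function('l')(L) = 129
Add(Function('C')(131), Function('l')(Mul(-1, -89))) = Add(131, 129) = 260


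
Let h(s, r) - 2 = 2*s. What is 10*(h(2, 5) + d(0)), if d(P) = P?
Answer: 60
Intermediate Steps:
h(s, r) = 2 + 2*s
10*(h(2, 5) + d(0)) = 10*((2 + 2*2) + 0) = 10*((2 + 4) + 0) = 10*(6 + 0) = 10*6 = 60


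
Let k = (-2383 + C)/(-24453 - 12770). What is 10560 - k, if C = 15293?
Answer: 393087790/37223 ≈ 10560.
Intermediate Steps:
k = -12910/37223 (k = (-2383 + 15293)/(-24453 - 12770) = 12910/(-37223) = 12910*(-1/37223) = -12910/37223 ≈ -0.34683)
10560 - k = 10560 - 1*(-12910/37223) = 10560 + 12910/37223 = 393087790/37223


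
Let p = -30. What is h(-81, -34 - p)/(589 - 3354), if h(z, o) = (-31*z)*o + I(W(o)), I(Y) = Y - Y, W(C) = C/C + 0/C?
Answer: 10044/2765 ≈ 3.6325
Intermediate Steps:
W(C) = 1 (W(C) = 1 + 0 = 1)
I(Y) = 0
h(z, o) = -31*o*z (h(z, o) = (-31*z)*o + 0 = -31*o*z + 0 = -31*o*z)
h(-81, -34 - p)/(589 - 3354) = (-31*(-34 - 1*(-30))*(-81))/(589 - 3354) = -31*(-34 + 30)*(-81)/(-2765) = -31*(-4)*(-81)*(-1/2765) = -10044*(-1/2765) = 10044/2765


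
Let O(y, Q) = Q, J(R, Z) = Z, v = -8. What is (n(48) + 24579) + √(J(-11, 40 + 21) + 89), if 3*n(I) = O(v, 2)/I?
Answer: 1769689/72 + 5*√6 ≈ 24591.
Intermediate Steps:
n(I) = 2/(3*I) (n(I) = (2/I)/3 = 2/(3*I))
(n(48) + 24579) + √(J(-11, 40 + 21) + 89) = ((⅔)/48 + 24579) + √((40 + 21) + 89) = ((⅔)*(1/48) + 24579) + √(61 + 89) = (1/72 + 24579) + √150 = 1769689/72 + 5*√6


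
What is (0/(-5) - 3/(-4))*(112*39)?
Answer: 3276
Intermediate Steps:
(0/(-5) - 3/(-4))*(112*39) = (0*(-⅕) - 3*(-¼))*4368 = (0 + ¾)*4368 = (¾)*4368 = 3276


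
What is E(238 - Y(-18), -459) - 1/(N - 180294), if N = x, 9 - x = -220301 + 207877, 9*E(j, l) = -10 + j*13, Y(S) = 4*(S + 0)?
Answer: 224933743/503583 ≈ 446.67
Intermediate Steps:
Y(S) = 4*S
E(j, l) = -10/9 + 13*j/9 (E(j, l) = (-10 + j*13)/9 = (-10 + 13*j)/9 = -10/9 + 13*j/9)
x = 12433 (x = 9 - (-220301 + 207877) = 9 - 1*(-12424) = 9 + 12424 = 12433)
N = 12433
E(238 - Y(-18), -459) - 1/(N - 180294) = (-10/9 + 13*(238 - 4*(-18))/9) - 1/(12433 - 180294) = (-10/9 + 13*(238 - 1*(-72))/9) - 1/(-167861) = (-10/9 + 13*(238 + 72)/9) - 1*(-1/167861) = (-10/9 + (13/9)*310) + 1/167861 = (-10/9 + 4030/9) + 1/167861 = 1340/3 + 1/167861 = 224933743/503583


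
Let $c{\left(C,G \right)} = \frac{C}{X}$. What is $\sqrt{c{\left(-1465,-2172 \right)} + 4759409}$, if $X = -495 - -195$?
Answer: $\frac{\sqrt{4283472495}}{30} \approx 2181.6$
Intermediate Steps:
$X = -300$ ($X = -495 + 195 = -300$)
$c{\left(C,G \right)} = - \frac{C}{300}$ ($c{\left(C,G \right)} = \frac{C}{-300} = C \left(- \frac{1}{300}\right) = - \frac{C}{300}$)
$\sqrt{c{\left(-1465,-2172 \right)} + 4759409} = \sqrt{\left(- \frac{1}{300}\right) \left(-1465\right) + 4759409} = \sqrt{\frac{293}{60} + 4759409} = \sqrt{\frac{285564833}{60}} = \frac{\sqrt{4283472495}}{30}$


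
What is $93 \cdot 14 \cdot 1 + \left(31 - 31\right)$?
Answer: $1302$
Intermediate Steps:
$93 \cdot 14 \cdot 1 + \left(31 - 31\right) = 93 \cdot 14 + \left(31 - 31\right) = 1302 + 0 = 1302$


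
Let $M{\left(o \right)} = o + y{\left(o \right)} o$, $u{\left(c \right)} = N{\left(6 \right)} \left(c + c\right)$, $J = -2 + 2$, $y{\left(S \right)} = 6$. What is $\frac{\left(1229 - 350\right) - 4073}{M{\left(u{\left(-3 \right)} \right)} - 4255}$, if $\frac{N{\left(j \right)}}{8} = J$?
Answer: $\frac{3194}{4255} \approx 0.75065$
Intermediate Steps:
$J = 0$
$N{\left(j \right)} = 0$ ($N{\left(j \right)} = 8 \cdot 0 = 0$)
$u{\left(c \right)} = 0$ ($u{\left(c \right)} = 0 \left(c + c\right) = 0 \cdot 2 c = 0$)
$M{\left(o \right)} = 7 o$ ($M{\left(o \right)} = o + 6 o = 7 o$)
$\frac{\left(1229 - 350\right) - 4073}{M{\left(u{\left(-3 \right)} \right)} - 4255} = \frac{\left(1229 - 350\right) - 4073}{7 \cdot 0 - 4255} = \frac{879 - 4073}{0 - 4255} = - \frac{3194}{-4255} = \left(-3194\right) \left(- \frac{1}{4255}\right) = \frac{3194}{4255}$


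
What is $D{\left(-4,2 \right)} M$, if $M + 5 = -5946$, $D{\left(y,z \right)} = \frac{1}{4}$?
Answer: $- \frac{5951}{4} \approx -1487.8$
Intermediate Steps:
$D{\left(y,z \right)} = \frac{1}{4}$
$M = -5951$ ($M = -5 - 5946 = -5951$)
$D{\left(-4,2 \right)} M = \frac{1}{4} \left(-5951\right) = - \frac{5951}{4}$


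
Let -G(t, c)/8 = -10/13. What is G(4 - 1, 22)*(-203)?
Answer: -16240/13 ≈ -1249.2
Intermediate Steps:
G(t, c) = 80/13 (G(t, c) = -(-80)/13 = -8*(-10/13) = 80/13)
G(4 - 1, 22)*(-203) = (80/13)*(-203) = -16240/13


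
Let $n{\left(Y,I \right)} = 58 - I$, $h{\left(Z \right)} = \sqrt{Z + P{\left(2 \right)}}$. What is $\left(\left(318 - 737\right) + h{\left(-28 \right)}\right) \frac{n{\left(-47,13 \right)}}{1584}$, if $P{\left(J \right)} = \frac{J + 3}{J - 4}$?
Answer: $- \frac{2095}{176} + \frac{5 i \sqrt{122}}{352} \approx -11.903 + 0.15689 i$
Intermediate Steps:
$P{\left(J \right)} = \frac{3 + J}{-4 + J}$
$h{\left(Z \right)} = \sqrt{- \frac{5}{2} + Z}$ ($h{\left(Z \right)} = \sqrt{Z + \frac{3 + 2}{-4 + 2}} = \sqrt{Z + \frac{1}{-2} \cdot 5} = \sqrt{Z - \frac{5}{2}} = \sqrt{- \frac{5}{2} + Z}$)
$\left(\left(318 - 737\right) + h{\left(-28 \right)}\right) \frac{n{\left(-47,13 \right)}}{1584} = \left(\left(318 - 737\right) + \frac{\sqrt{-10 + 4 \left(-28\right)}}{2}\right) \frac{58 - 13}{1584} = \left(-419 + \frac{\sqrt{-10 - 112}}{2}\right) \left(58 - 13\right) \frac{1}{1584} = \left(-419 + \frac{\sqrt{-122}}{2}\right) 45 \cdot \frac{1}{1584} = \left(-419 + \frac{i \sqrt{122}}{2}\right) \frac{5}{176} = - \frac{2095}{176} + \frac{5 i \sqrt{122}}{352}$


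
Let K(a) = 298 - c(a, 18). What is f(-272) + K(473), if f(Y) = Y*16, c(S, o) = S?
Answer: -4527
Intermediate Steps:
K(a) = 298 - a
f(Y) = 16*Y
f(-272) + K(473) = 16*(-272) + (298 - 1*473) = -4352 + (298 - 473) = -4352 - 175 = -4527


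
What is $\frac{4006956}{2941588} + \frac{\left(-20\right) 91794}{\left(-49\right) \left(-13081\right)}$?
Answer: $- \frac{708016999269}{471366679693} \approx -1.5021$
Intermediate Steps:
$\frac{4006956}{2941588} + \frac{\left(-20\right) 91794}{\left(-49\right) \left(-13081\right)} = 4006956 \cdot \frac{1}{2941588} - \frac{1835880}{640969} = \frac{1001739}{735397} - \frac{1835880}{640969} = - \frac{708016999269}{471366679693}$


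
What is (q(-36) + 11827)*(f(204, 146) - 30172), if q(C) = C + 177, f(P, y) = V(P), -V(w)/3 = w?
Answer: -368422912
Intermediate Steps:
V(w) = -3*w
f(P, y) = -3*P
q(C) = 177 + C
(q(-36) + 11827)*(f(204, 146) - 30172) = ((177 - 36) + 11827)*(-3*204 - 30172) = (141 + 11827)*(-612 - 30172) = 11968*(-30784) = -368422912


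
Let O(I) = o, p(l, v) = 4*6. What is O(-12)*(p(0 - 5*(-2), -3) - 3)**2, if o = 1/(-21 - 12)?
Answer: -147/11 ≈ -13.364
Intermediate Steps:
p(l, v) = 24
o = -1/33 (o = 1/(-33) = -1/33 ≈ -0.030303)
O(I) = -1/33
O(-12)*(p(0 - 5*(-2), -3) - 3)**2 = -(24 - 3)**2/33 = -1/33*21**2 = -1/33*441 = -147/11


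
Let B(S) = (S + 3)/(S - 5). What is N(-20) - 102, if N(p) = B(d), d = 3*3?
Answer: -99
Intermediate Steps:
d = 9
B(S) = (3 + S)/(-5 + S)
N(p) = 3 (N(p) = (3 + 9)/(-5 + 9) = 12/4 = (1/4)*12 = 3)
N(-20) - 102 = 3 - 102 = -99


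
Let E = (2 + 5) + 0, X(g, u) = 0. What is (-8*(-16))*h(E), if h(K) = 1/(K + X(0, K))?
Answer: 128/7 ≈ 18.286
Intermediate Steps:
E = 7 (E = 7 + 0 = 7)
h(K) = 1/K (h(K) = 1/(K + 0) = 1/K)
(-8*(-16))*h(E) = -8*(-16)/7 = 128*(⅐) = 128/7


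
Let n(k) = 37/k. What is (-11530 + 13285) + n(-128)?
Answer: 224603/128 ≈ 1754.7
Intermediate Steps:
(-11530 + 13285) + n(-128) = (-11530 + 13285) + 37/(-128) = 1755 + 37*(-1/128) = 1755 - 37/128 = 224603/128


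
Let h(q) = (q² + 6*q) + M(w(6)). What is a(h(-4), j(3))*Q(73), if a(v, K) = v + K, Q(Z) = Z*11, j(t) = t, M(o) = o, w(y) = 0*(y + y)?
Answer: -4015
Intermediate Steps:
w(y) = 0 (w(y) = 0*(2*y) = 0)
Q(Z) = 11*Z
h(q) = q² + 6*q (h(q) = (q² + 6*q) + 0 = q² + 6*q)
a(v, K) = K + v
a(h(-4), j(3))*Q(73) = (3 - 4*(6 - 4))*(11*73) = (3 - 4*2)*803 = (3 - 8)*803 = -5*803 = -4015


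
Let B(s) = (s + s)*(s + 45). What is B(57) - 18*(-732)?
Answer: 24804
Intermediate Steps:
B(s) = 2*s*(45 + s) (B(s) = (2*s)*(45 + s) = 2*s*(45 + s))
B(57) - 18*(-732) = 2*57*(45 + 57) - 18*(-732) = 2*57*102 - 1*(-13176) = 11628 + 13176 = 24804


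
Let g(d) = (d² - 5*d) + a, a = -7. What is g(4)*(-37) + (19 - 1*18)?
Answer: 408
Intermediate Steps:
g(d) = -7 + d² - 5*d (g(d) = (d² - 5*d) - 7 = -7 + d² - 5*d)
g(4)*(-37) + (19 - 1*18) = (-7 + 4² - 5*4)*(-37) + (19 - 1*18) = (-7 + 16 - 20)*(-37) + (19 - 18) = -11*(-37) + 1 = 407 + 1 = 408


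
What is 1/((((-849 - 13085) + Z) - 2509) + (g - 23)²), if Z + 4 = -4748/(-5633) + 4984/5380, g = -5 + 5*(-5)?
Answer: -7576385/103313333852 ≈ -7.3334e-5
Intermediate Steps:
g = -30 (g = -5 - 25 = -30)
Z = -16900762/7576385 (Z = -4 + (-4748/(-5633) + 4984/5380) = -4 + (-4748*(-1/5633) + 4984*(1/5380)) = -4 + (4748/5633 + 1246/1345) = -4 + 13404778/7576385 = -16900762/7576385 ≈ -2.2307)
1/((((-849 - 13085) + Z) - 2509) + (g - 23)²) = 1/((((-849 - 13085) - 16900762/7576385) - 2509) + (-30 - 23)²) = 1/(((-13934 - 16900762/7576385) - 2509) + (-53)²) = 1/((-105586249352/7576385 - 2509) + 2809) = 1/(-124595399317/7576385 + 2809) = 1/(-103313333852/7576385) = -7576385/103313333852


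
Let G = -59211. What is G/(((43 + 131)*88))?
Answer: -19737/5104 ≈ -3.8670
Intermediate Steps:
G/(((43 + 131)*88)) = -59211*1/(88*(43 + 131)) = -59211/(174*88) = -59211/15312 = -59211*1/15312 = -19737/5104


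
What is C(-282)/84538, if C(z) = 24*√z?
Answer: 12*I*√282/42269 ≈ 0.0047674*I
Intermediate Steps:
C(-282)/84538 = (24*√(-282))/84538 = (24*(I*√282))*(1/84538) = (24*I*√282)*(1/84538) = 12*I*√282/42269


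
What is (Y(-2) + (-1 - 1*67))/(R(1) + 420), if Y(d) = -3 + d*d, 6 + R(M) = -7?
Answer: -67/407 ≈ -0.16462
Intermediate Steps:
R(M) = -13 (R(M) = -6 - 7 = -13)
Y(d) = -3 + d**2
(Y(-2) + (-1 - 1*67))/(R(1) + 420) = ((-3 + (-2)**2) + (-1 - 1*67))/(-13 + 420) = ((-3 + 4) + (-1 - 67))/407 = (1 - 68)*(1/407) = -67*1/407 = -67/407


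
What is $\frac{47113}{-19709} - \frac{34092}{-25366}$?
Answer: $- \frac{261574565}{249969247} \approx -1.0464$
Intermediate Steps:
$\frac{47113}{-19709} - \frac{34092}{-25366} = 47113 \left(- \frac{1}{19709}\right) - - \frac{17046}{12683} = - \frac{47113}{19709} + \frac{17046}{12683} = - \frac{261574565}{249969247}$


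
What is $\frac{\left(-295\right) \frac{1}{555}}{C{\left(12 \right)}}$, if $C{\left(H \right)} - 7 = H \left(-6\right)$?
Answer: $\frac{59}{7215} \approx 0.0081774$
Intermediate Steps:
$C{\left(H \right)} = 7 - 6 H$ ($C{\left(H \right)} = 7 + H \left(-6\right) = 7 - 6 H$)
$\frac{\left(-295\right) \frac{1}{555}}{C{\left(12 \right)}} = \frac{\left(-295\right) \frac{1}{555}}{7 - 72} = - \frac{59}{111 \left(-65\right)} = \left(- \frac{59}{111}\right) \left(- \frac{1}{65}\right) = \frac{59}{7215}$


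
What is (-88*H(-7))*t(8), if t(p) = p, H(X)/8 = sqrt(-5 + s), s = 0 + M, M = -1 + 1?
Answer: -5632*I*sqrt(5) ≈ -12594.0*I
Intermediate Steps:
M = 0
s = 0 (s = 0 + 0 = 0)
H(X) = 8*I*sqrt(5) (H(X) = 8*sqrt(-5 + 0) = 8*sqrt(-5) = 8*(I*sqrt(5)) = 8*I*sqrt(5))
(-88*H(-7))*t(8) = -704*I*sqrt(5)*8 = -5632*I*sqrt(5)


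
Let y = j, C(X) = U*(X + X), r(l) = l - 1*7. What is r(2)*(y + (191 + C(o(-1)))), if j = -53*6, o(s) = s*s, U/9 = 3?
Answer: 365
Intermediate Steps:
r(l) = -7 + l (r(l) = l - 7 = -7 + l)
U = 27 (U = 9*3 = 27)
o(s) = s**2
j = -318
C(X) = 54*X (C(X) = 27*(X + X) = 27*(2*X) = 54*X)
y = -318
r(2)*(y + (191 + C(o(-1)))) = (-7 + 2)*(-318 + (191 + 54*(-1)**2)) = -5*(-318 + (191 + 54*1)) = -5*(-318 + (191 + 54)) = -5*(-318 + 245) = -5*(-73) = 365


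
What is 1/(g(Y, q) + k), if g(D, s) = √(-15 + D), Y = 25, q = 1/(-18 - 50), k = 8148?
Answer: 4074/33194947 - √10/66389894 ≈ 0.00012268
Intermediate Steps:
q = -1/68 (q = 1/(-68) = -1/68 ≈ -0.014706)
1/(g(Y, q) + k) = 1/(√(-15 + 25) + 8148) = 1/(√10 + 8148) = 1/(8148 + √10)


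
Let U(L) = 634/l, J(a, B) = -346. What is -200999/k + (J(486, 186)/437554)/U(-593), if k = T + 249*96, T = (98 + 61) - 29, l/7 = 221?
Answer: -536267726093/64108207481 ≈ -8.3650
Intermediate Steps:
l = 1547 (l = 7*221 = 1547)
T = 130 (T = 159 - 29 = 130)
U(L) = 634/1547
k = 24034 (k = 130 + 249*96 = 130 + 23904 = 24034)
-200999/k + (J(486, 186)/437554)/U(-593) = -200999/24034 + (-346/437554)/(634/1547) = -200999*1/24034 - 346*1/437554*(1547/634) = -200999/24034 - 173/218777*1547/634 = -200999/24034 - 20587/10669586 = -536267726093/64108207481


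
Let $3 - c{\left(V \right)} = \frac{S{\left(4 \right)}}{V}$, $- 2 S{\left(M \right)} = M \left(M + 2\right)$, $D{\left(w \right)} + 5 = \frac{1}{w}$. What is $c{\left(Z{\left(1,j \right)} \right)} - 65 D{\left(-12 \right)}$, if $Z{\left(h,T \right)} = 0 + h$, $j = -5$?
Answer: $\frac{4145}{12} \approx 345.42$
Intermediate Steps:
$D{\left(w \right)} = -5 + \frac{1}{w}$
$S{\left(M \right)} = - \frac{M \left(2 + M\right)}{2}$ ($S{\left(M \right)} = - \frac{M \left(M + 2\right)}{2} = - \frac{M \left(2 + M\right)}{2}$)
$Z{\left(h,T \right)} = h$
$c{\left(V \right)} = 3 + \frac{12}{V}$ ($c{\left(V \right)} = 3 - \frac{\left(- \frac{1}{2}\right) 4 \left(2 + 4\right)}{V} = 3 - \frac{\left(- \frac{1}{2}\right) 4 \cdot 6}{V} = 3 - - \frac{12}{V} = 3 + \frac{12}{V}$)
$c{\left(Z{\left(1,j \right)} \right)} - 65 D{\left(-12 \right)} = \left(3 + \frac{12}{1}\right) - 65 \left(-5 + \frac{1}{-12}\right) = \left(3 + 12 \cdot 1\right) - 65 \left(-5 - \frac{1}{12}\right) = \left(3 + 12\right) - - \frac{3965}{12} = 15 + \frac{3965}{12} = \frac{4145}{12}$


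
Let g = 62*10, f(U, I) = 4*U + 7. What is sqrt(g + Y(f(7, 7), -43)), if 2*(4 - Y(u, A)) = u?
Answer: sqrt(2426)/2 ≈ 24.627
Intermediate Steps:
f(U, I) = 7 + 4*U
Y(u, A) = 4 - u/2
g = 620
sqrt(g + Y(f(7, 7), -43)) = sqrt(620 + (4 - (7 + 4*7)/2)) = sqrt(620 + (4 - (7 + 28)/2)) = sqrt(620 + (4 - 1/2*35)) = sqrt(620 + (4 - 35/2)) = sqrt(620 - 27/2) = sqrt(1213/2) = sqrt(2426)/2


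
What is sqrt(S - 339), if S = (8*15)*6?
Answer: sqrt(381) ≈ 19.519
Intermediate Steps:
S = 720 (S = 120*6 = 720)
sqrt(S - 339) = sqrt(720 - 339) = sqrt(381)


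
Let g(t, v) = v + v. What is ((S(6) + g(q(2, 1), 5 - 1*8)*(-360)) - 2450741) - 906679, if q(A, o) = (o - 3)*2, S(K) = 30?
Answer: -3355230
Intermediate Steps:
q(A, o) = -6 + 2*o (q(A, o) = (-3 + o)*2 = -6 + 2*o)
g(t, v) = 2*v
((S(6) + g(q(2, 1), 5 - 1*8)*(-360)) - 2450741) - 906679 = ((30 + (2*(5 - 1*8))*(-360)) - 2450741) - 906679 = ((30 + (2*(5 - 8))*(-360)) - 2450741) - 906679 = ((30 + (2*(-3))*(-360)) - 2450741) - 906679 = ((30 - 6*(-360)) - 2450741) - 906679 = ((30 + 2160) - 2450741) - 906679 = (2190 - 2450741) - 906679 = -2448551 - 906679 = -3355230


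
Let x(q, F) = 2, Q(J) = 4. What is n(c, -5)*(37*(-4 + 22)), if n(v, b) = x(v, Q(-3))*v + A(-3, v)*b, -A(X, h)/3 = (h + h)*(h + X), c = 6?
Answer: 367632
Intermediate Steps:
A(X, h) = -6*h*(X + h) (A(X, h) = -3*(h + h)*(h + X) = -3*2*h*(X + h) = -6*h*(X + h))
n(v, b) = 2*v - 6*b*v*(-3 + v) (n(v, b) = 2*v + (-6*v*(-3 + v))*b = 2*v - 6*b*v*(-3 + v))
n(c, -5)*(37*(-4 + 22)) = (2*6*(1 - 3*(-5)*(-3 + 6)))*(37*(-4 + 22)) = (2*6*(1 - 3*(-5)*3))*(37*18) = (2*6*(1 + 45))*666 = (2*6*46)*666 = 552*666 = 367632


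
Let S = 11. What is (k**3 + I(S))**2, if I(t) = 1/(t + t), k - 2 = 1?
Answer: 354025/484 ≈ 731.46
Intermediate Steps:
k = 3 (k = 2 + 1 = 3)
I(t) = 1/(2*t)
(k**3 + I(S))**2 = (3**3 + (1/2)/11)**2 = (27 + (1/2)*(1/11))**2 = (27 + 1/22)**2 = (595/22)**2 = 354025/484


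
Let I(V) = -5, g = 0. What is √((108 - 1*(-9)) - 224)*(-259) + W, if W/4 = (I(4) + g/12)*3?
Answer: -60 - 259*I*√107 ≈ -60.0 - 2679.1*I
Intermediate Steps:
W = -60 (W = 4*((-5 + 0/12)*3) = 4*((-5 + 0*(1/12))*3) = 4*((-5 + 0)*3) = 4*(-5*3) = 4*(-15) = -60)
√((108 - 1*(-9)) - 224)*(-259) + W = √((108 - 1*(-9)) - 224)*(-259) - 60 = √((108 + 9) - 224)*(-259) - 60 = √(117 - 224)*(-259) - 60 = √(-107)*(-259) - 60 = (I*√107)*(-259) - 60 = -259*I*√107 - 60 = -60 - 259*I*√107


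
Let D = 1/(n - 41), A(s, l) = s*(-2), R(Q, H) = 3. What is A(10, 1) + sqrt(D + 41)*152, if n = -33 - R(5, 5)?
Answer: -20 + 304*sqrt(60753)/77 ≈ 953.12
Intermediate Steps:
A(s, l) = -2*s
n = -36 (n = -33 - 1*3 = -33 - 3 = -36)
D = -1/77 (D = 1/(-36 - 41) = 1/(-77) = -1/77 ≈ -0.012987)
A(10, 1) + sqrt(D + 41)*152 = -2*10 + sqrt(-1/77 + 41)*152 = -20 + sqrt(3156/77)*152 = -20 + (2*sqrt(60753)/77)*152 = -20 + 304*sqrt(60753)/77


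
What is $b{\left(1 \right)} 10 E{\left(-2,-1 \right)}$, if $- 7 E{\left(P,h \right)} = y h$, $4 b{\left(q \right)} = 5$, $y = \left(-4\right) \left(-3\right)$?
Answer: $\frac{150}{7} \approx 21.429$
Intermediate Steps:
$y = 12$
$b{\left(q \right)} = \frac{5}{4}$ ($b{\left(q \right)} = \frac{1}{4} \cdot 5 = \frac{5}{4}$)
$E{\left(P,h \right)} = - \frac{12 h}{7}$
$b{\left(1 \right)} 10 E{\left(-2,-1 \right)} = \frac{5}{4} \cdot 10 \left(\left(- \frac{12}{7}\right) \left(-1\right)\right) = \frac{25}{2} \cdot \frac{12}{7} = \frac{150}{7}$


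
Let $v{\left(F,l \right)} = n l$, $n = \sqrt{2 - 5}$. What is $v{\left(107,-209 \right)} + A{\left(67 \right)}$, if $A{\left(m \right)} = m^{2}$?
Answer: $4489 - 209 i \sqrt{3} \approx 4489.0 - 362.0 i$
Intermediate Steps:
$n = i \sqrt{3}$ ($n = \sqrt{-3} = i \sqrt{3} \approx 1.732 i$)
$v{\left(F,l \right)} = i l \sqrt{3}$ ($v{\left(F,l \right)} = i \sqrt{3} l = i l \sqrt{3}$)
$v{\left(107,-209 \right)} + A{\left(67 \right)} = i \left(-209\right) \sqrt{3} + 67^{2} = - 209 i \sqrt{3} + 4489 = 4489 - 209 i \sqrt{3}$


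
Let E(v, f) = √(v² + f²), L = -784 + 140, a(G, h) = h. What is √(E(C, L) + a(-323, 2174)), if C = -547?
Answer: √(2174 + √713945) ≈ 54.945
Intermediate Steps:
L = -644
E(v, f) = √(f² + v²)
√(E(C, L) + a(-323, 2174)) = √(√((-644)² + (-547)²) + 2174) = √(√(414736 + 299209) + 2174) = √(√713945 + 2174) = √(2174 + √713945)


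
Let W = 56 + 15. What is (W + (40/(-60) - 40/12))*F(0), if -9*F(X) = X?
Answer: 0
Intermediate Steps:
F(X) = -X/9
W = 71
(W + (40/(-60) - 40/12))*F(0) = (71 + (40/(-60) - 40/12))*(-1/9*0) = (71 + (40*(-1/60) - 40*1/12))*0 = (71 + (-2/3 - 10/3))*0 = (71 - 4)*0 = 67*0 = 0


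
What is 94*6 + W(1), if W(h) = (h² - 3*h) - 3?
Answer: 559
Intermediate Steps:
W(h) = -3 + h² - 3*h
94*6 + W(1) = 94*6 + (-3 + 1² - 3*1) = 564 + (-3 + 1 - 3) = 564 - 5 = 559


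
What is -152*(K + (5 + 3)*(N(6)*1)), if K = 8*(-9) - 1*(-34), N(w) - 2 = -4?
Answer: 8208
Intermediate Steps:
N(w) = -2 (N(w) = 2 - 4 = -2)
K = -38 (K = -72 + 34 = -38)
-152*(K + (5 + 3)*(N(6)*1)) = -152*(-38 + (5 + 3)*(-2*1)) = -152*(-38 + 8*(-2)) = -152*(-38 - 16) = -152*(-54) = 8208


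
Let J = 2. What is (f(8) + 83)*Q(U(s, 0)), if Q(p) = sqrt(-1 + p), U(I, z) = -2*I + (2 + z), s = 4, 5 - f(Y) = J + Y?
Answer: 78*I*sqrt(7) ≈ 206.37*I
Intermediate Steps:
f(Y) = 3 - Y (f(Y) = 5 - (2 + Y) = 5 + (-2 - Y) = 3 - Y)
U(I, z) = 2 + z - 2*I
(f(8) + 83)*Q(U(s, 0)) = ((3 - 1*8) + 83)*sqrt(-1 + (2 + 0 - 2*4)) = ((3 - 8) + 83)*sqrt(-1 + (2 + 0 - 8)) = (-5 + 83)*sqrt(-1 - 6) = 78*sqrt(-7) = 78*(I*sqrt(7)) = 78*I*sqrt(7)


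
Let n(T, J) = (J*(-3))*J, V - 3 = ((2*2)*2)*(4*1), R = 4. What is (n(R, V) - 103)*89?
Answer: -336242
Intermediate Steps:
V = 35 (V = 3 + ((2*2)*2)*(4*1) = 3 + (4*2)*4 = 3 + 8*4 = 3 + 32 = 35)
n(T, J) = -3*J² (n(T, J) = (-3*J)*J = -3*J²)
(n(R, V) - 103)*89 = (-3*35² - 103)*89 = (-3*1225 - 103)*89 = (-3675 - 103)*89 = -3778*89 = -336242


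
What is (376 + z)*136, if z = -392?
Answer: -2176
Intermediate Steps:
(376 + z)*136 = (376 - 392)*136 = -16*136 = -2176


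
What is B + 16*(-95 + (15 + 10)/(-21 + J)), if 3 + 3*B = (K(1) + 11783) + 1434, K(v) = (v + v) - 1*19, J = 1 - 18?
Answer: 54501/19 ≈ 2868.5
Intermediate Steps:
J = -17
K(v) = -19 + 2*v (K(v) = 2*v - 19 = -19 + 2*v)
B = 4399 (B = -1 + (((-19 + 2*1) + 11783) + 1434)/3 = -1 + (((-19 + 2) + 11783) + 1434)/3 = -1 + ((-17 + 11783) + 1434)/3 = -1 + (11766 + 1434)/3 = -1 + (⅓)*13200 = -1 + 4400 = 4399)
B + 16*(-95 + (15 + 10)/(-21 + J)) = 4399 + 16*(-95 + (15 + 10)/(-21 - 17)) = 4399 + 16*(-95 + 25/(-38)) = 4399 + 16*(-95 + 25*(-1/38)) = 4399 + 16*(-95 - 25/38) = 4399 + 16*(-3635/38) = 4399 - 29080/19 = 54501/19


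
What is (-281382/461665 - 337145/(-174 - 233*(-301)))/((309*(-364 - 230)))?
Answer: 175333249763/5928099278972310 ≈ 2.9577e-5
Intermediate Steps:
(-281382/461665 - 337145/(-174 - 233*(-301)))/((309*(-364 - 230))) = (-281382*1/461665 - 337145/(-174 + 70133))/((309*(-594))) = (-281382/461665 - 337145/69959)/(-183546) = (-281382/461665 - 337145*1/69959)*(-1/183546) = (-281382/461665 - 337145/69959)*(-1/183546) = -175333249763/32297621735*(-1/183546) = 175333249763/5928099278972310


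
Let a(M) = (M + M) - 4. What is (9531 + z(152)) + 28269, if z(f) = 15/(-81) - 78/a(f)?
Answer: 51029399/1350 ≈ 37800.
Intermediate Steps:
a(M) = -4 + 2*M (a(M) = 2*M - 4 = -4 + 2*M)
z(f) = -5/27 - 78/(-4 + 2*f) (z(f) = 15/(-81) - 78/(-4 + 2*f) = 15*(-1/81) - 78/(-4 + 2*f) = -5/27 - 78/(-4 + 2*f))
(9531 + z(152)) + 28269 = (9531 + (-1043 - 5*152)/(27*(-2 + 152))) + 28269 = (9531 + (1/27)*(-1043 - 760)/150) + 28269 = (9531 + (1/27)*(1/150)*(-1803)) + 28269 = (9531 - 601/1350) + 28269 = 12866249/1350 + 28269 = 51029399/1350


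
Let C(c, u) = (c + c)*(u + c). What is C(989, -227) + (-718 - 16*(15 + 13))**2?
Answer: 2866792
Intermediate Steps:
C(c, u) = 2*c*(c + u) (C(c, u) = (2*c)*(c + u) = 2*c*(c + u))
C(989, -227) + (-718 - 16*(15 + 13))**2 = 2*989*(989 - 227) + (-718 - 16*(15 + 13))**2 = 2*989*762 + (-718 - 16*28)**2 = 1507236 + (-718 - 448)**2 = 1507236 + (-1166)**2 = 1507236 + 1359556 = 2866792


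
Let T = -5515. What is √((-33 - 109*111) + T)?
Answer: I*√17647 ≈ 132.84*I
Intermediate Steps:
√((-33 - 109*111) + T) = √((-33 - 109*111) - 5515) = √((-33 - 12099) - 5515) = √(-12132 - 5515) = √(-17647) = I*√17647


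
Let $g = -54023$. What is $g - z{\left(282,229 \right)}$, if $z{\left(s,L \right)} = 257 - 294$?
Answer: $-53986$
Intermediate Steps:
$z{\left(s,L \right)} = -37$
$g - z{\left(282,229 \right)} = -54023 - -37 = -54023 + 37 = -53986$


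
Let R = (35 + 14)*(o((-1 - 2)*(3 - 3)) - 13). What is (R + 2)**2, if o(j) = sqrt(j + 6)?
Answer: 417631 - 62230*sqrt(6) ≈ 2.6520e+5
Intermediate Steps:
o(j) = sqrt(6 + j)
R = -637 + 49*sqrt(6) (R = (35 + 14)*(sqrt(6 + (-1 - 2)*(3 - 3)) - 13) = 49*(sqrt(6 - 3*0) - 13) = 49*(sqrt(6 + 0) - 13) = 49*(sqrt(6) - 13) = 49*(-13 + sqrt(6)) = -637 + 49*sqrt(6) ≈ -516.97)
(R + 2)**2 = ((-637 + 49*sqrt(6)) + 2)**2 = (-635 + 49*sqrt(6))**2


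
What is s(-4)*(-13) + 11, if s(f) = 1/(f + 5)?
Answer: -2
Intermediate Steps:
s(f) = 1/(5 + f)
s(-4)*(-13) + 11 = -13/(5 - 4) + 11 = -13/1 + 11 = 1*(-13) + 11 = -13 + 11 = -2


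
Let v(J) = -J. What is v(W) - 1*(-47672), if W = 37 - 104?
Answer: 47739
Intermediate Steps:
W = -67
v(W) - 1*(-47672) = -1*(-67) - 1*(-47672) = 67 + 47672 = 47739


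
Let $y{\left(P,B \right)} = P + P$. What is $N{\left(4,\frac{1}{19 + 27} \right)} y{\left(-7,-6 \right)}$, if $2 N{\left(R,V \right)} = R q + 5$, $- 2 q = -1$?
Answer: $-49$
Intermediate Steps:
$q = \frac{1}{2}$ ($q = \left(- \frac{1}{2}\right) \left(-1\right) = \frac{1}{2} \approx 0.5$)
$y{\left(P,B \right)} = 2 P$
$N{\left(R,V \right)} = \frac{5}{2} + \frac{R}{4}$ ($N{\left(R,V \right)} = \frac{R \frac{1}{2} + 5}{2} = \frac{\frac{R}{2} + 5}{2} = \frac{5 + \frac{R}{2}}{2} = \frac{5}{2} + \frac{R}{4}$)
$N{\left(4,\frac{1}{19 + 27} \right)} y{\left(-7,-6 \right)} = \left(\frac{5}{2} + \frac{1}{4} \cdot 4\right) 2 \left(-7\right) = \left(\frac{5}{2} + 1\right) \left(-14\right) = \frac{7}{2} \left(-14\right) = -49$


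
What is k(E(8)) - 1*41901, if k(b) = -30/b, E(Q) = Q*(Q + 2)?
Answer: -335211/8 ≈ -41901.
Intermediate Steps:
E(Q) = Q*(2 + Q)
k(E(8)) - 1*41901 = -30*1/(8*(2 + 8)) - 1*41901 = -30/(8*10) - 41901 = -30/80 - 41901 = -30*1/80 - 41901 = -3/8 - 41901 = -335211/8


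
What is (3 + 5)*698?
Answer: 5584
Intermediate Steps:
(3 + 5)*698 = 8*698 = 5584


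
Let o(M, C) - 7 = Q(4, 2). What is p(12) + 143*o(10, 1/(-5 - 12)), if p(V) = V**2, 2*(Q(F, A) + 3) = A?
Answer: 859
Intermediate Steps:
Q(F, A) = -3 + A/2
o(M, C) = 5 (o(M, C) = 7 + (-3 + (1/2)*2) = 7 + (-3 + 1) = 7 - 2 = 5)
p(12) + 143*o(10, 1/(-5 - 12)) = 12**2 + 143*5 = 144 + 715 = 859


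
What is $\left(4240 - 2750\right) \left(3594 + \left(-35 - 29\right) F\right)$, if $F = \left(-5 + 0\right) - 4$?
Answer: $6213300$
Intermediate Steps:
$F = -9$ ($F = -5 - 4 = -9$)
$\left(4240 - 2750\right) \left(3594 + \left(-35 - 29\right) F\right) = \left(4240 - 2750\right) \left(3594 + \left(-35 - 29\right) \left(-9\right)\right) = 1490 \left(3594 - -576\right) = 1490 \left(3594 + 576\right) = 1490 \cdot 4170 = 6213300$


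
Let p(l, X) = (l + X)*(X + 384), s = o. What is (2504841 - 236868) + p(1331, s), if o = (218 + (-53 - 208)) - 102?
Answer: 2551427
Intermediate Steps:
o = -145 (o = (218 - 261) - 102 = -43 - 102 = -145)
s = -145
p(l, X) = (384 + X)*(X + l) (p(l, X) = (X + l)*(384 + X) = (384 + X)*(X + l))
(2504841 - 236868) + p(1331, s) = (2504841 - 236868) + ((-145)**2 + 384*(-145) + 384*1331 - 145*1331) = 2267973 + (21025 - 55680 + 511104 - 192995) = 2267973 + 283454 = 2551427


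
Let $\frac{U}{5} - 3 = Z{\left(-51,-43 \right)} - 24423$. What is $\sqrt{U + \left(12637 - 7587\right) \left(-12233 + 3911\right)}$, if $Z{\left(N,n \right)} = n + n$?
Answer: $i \sqrt{42148630} \approx 6492.2 i$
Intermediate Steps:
$Z{\left(N,n \right)} = 2 n$
$U = -122530$ ($U = 15 + 5 \left(2 \left(-43\right) - 24423\right) = 15 + 5 \left(-86 - 24423\right) = 15 + 5 \left(-24509\right) = 15 - 122545 = -122530$)
$\sqrt{U + \left(12637 - 7587\right) \left(-12233 + 3911\right)} = \sqrt{-122530 + \left(12637 - 7587\right) \left(-12233 + 3911\right)} = \sqrt{-122530 + 5050 \left(-8322\right)} = \sqrt{-122530 - 42026100} = \sqrt{-42148630} = i \sqrt{42148630}$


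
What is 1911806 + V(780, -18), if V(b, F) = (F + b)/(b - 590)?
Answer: 181621951/95 ≈ 1.9118e+6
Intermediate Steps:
V(b, F) = (F + b)/(-590 + b)
1911806 + V(780, -18) = 1911806 + (-18 + 780)/(-590 + 780) = 1911806 + 762/190 = 1911806 + (1/190)*762 = 1911806 + 381/95 = 181621951/95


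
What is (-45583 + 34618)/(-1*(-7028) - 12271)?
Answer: 10965/5243 ≈ 2.0914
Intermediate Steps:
(-45583 + 34618)/(-1*(-7028) - 12271) = -10965/(7028 - 12271) = -10965/(-5243) = -10965*(-1/5243) = 10965/5243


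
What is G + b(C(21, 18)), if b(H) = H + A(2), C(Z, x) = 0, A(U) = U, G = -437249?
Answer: -437247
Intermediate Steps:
b(H) = 2 + H (b(H) = H + 2 = 2 + H)
G + b(C(21, 18)) = -437249 + (2 + 0) = -437249 + 2 = -437247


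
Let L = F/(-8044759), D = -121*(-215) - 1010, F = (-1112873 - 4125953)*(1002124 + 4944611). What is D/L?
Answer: 13410613253/2076927328874 ≈ 0.0064569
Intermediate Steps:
F = -31153909933110 (F = -5238826*5946735 = -31153909933110)
D = 25005 (D = 26015 - 1010 = 25005)
L = 31153909933110/8044759 (L = -31153909933110/(-8044759) = -31153909933110*(-1/8044759) = 31153909933110/8044759 ≈ 3.8726e+6)
D/L = 25005/(31153909933110/8044759) = 25005*(8044759/31153909933110) = 13410613253/2076927328874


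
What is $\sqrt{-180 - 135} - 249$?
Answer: $-249 + 3 i \sqrt{35} \approx -249.0 + 17.748 i$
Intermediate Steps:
$\sqrt{-180 - 135} - 249 = \sqrt{-315} - 249 = 3 i \sqrt{35} - 249 = -249 + 3 i \sqrt{35}$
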